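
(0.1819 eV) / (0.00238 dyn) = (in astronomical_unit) 8.185e-24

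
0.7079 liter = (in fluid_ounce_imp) 24.91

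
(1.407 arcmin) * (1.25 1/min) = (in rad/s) 8.527e-06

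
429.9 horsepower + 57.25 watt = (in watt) 3.206e+05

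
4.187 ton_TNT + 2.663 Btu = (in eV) 1.093e+29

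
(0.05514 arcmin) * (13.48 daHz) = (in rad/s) 0.002162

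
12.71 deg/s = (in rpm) 2.118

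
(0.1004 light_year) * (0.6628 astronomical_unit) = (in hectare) 9.418e+21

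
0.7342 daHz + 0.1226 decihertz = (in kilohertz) 0.007354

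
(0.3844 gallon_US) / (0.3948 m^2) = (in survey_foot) 0.01209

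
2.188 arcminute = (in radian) 0.0006365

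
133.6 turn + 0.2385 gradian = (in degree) 4.81e+04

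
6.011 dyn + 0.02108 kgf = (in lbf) 0.04649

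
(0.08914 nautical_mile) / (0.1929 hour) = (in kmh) 0.8558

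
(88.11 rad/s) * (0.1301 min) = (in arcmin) 2.364e+06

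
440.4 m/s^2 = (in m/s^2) 440.4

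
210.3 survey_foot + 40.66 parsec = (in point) 3.556e+21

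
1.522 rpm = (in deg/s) 9.132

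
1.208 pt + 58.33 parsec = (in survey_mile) 1.118e+15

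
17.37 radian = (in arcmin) 5.971e+04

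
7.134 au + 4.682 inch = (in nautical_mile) 5.763e+08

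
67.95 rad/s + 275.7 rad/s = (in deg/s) 1.969e+04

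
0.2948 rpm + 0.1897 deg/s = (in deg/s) 1.959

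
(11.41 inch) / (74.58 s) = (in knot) 0.007554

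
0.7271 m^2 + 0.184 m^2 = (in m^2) 0.9111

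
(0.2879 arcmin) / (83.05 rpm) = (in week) 1.592e-11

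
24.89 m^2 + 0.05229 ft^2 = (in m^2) 24.89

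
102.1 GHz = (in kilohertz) 1.021e+08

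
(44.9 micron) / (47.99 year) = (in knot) 5.767e-14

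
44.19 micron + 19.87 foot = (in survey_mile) 0.003763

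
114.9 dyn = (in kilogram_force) 0.0001172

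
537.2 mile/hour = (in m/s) 240.1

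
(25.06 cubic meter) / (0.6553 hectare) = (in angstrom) 3.824e+07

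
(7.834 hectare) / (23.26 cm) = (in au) 2.251e-06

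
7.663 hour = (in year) 0.0008748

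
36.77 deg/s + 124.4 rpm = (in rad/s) 13.67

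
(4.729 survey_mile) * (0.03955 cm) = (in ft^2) 32.4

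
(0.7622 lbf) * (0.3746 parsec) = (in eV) 2.446e+35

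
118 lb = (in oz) 1888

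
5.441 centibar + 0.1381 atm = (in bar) 0.1943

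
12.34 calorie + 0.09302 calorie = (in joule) 52.02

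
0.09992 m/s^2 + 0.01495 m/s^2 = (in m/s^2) 0.1149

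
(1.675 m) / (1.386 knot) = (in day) 2.719e-05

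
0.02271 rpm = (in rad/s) 0.002378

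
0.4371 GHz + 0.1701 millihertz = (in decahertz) 4.371e+07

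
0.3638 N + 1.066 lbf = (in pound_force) 1.148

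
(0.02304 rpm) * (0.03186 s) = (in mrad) 0.07687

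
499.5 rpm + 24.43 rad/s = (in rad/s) 76.74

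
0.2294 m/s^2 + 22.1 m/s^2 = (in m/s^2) 22.33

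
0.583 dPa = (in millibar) 0.000583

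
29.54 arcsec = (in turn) 2.279e-05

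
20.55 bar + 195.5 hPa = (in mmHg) 1.556e+04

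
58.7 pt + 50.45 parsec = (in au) 1.041e+07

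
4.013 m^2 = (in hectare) 0.0004013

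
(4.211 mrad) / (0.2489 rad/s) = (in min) 0.000282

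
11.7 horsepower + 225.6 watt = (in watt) 8950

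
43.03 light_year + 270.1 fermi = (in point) 1.154e+21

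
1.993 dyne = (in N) 1.993e-05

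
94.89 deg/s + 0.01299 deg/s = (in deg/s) 94.9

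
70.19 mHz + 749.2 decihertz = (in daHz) 7.499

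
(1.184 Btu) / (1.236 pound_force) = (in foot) 745.4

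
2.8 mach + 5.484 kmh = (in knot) 1856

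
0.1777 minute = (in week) 1.763e-05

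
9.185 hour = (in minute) 551.1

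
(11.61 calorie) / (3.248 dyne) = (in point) 4.239e+09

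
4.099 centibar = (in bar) 0.04099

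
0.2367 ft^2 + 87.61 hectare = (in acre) 216.5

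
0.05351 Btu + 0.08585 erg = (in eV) 3.524e+20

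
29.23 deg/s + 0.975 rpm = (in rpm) 5.847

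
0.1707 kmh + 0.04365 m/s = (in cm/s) 9.107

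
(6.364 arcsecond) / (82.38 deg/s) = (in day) 2.484e-10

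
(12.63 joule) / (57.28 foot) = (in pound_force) 0.1626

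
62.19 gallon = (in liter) 235.4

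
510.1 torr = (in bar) 0.6801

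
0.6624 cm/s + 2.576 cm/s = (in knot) 0.06295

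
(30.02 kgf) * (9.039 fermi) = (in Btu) 2.522e-15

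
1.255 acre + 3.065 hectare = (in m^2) 3.573e+04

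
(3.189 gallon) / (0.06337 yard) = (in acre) 5.148e-05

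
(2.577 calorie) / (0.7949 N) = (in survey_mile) 0.008428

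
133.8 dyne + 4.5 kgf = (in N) 44.13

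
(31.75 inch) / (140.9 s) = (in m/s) 0.005724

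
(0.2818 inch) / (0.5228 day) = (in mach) 4.654e-10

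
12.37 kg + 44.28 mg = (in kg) 12.37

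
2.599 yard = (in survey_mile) 0.001477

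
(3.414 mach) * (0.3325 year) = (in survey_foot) 3.999e+10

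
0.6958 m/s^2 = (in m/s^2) 0.6958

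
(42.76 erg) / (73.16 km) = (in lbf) 1.314e-11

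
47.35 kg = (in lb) 104.4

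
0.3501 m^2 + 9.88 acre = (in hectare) 3.998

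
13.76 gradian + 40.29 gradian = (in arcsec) 1.751e+05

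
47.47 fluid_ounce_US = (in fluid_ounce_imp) 49.41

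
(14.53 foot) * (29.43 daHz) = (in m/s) 1303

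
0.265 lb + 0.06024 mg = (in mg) 1.202e+05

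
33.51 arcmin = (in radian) 0.009748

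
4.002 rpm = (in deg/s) 24.01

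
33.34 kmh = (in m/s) 9.261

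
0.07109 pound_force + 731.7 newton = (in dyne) 7.32e+07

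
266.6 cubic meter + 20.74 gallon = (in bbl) 1677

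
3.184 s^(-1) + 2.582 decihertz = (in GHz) 3.442e-09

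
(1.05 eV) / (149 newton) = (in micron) 1.129e-15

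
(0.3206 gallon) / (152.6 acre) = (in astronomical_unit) 1.314e-20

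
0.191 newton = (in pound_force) 0.04294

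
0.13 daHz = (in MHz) 1.3e-06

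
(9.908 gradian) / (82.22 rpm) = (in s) 0.01808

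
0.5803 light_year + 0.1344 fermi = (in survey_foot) 1.801e+16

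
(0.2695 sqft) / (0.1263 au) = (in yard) 1.449e-12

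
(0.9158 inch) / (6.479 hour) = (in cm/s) 9.973e-05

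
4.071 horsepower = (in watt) 3036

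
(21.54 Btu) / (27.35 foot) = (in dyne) 2.726e+08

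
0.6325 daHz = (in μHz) 6.325e+06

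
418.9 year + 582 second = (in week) 2.184e+04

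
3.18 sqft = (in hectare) 2.954e-05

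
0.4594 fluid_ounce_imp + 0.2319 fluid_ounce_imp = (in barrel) 0.0001235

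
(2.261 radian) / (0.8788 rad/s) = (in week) 4.254e-06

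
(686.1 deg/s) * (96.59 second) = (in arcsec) 2.386e+08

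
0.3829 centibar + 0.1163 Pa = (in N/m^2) 383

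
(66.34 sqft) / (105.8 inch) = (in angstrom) 2.293e+10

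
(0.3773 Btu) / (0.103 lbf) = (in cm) 8.688e+04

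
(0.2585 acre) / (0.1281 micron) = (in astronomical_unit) 0.05459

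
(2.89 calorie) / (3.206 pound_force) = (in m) 0.8479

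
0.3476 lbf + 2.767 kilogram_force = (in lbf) 6.448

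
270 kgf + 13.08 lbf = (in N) 2706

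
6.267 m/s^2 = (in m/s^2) 6.267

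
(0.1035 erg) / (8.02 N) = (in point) 3.658e-06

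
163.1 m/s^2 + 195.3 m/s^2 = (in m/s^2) 358.4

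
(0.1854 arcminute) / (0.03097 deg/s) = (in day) 1.155e-06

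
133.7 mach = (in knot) 8.849e+04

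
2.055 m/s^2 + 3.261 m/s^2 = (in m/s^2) 5.316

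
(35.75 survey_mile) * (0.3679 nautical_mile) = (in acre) 9687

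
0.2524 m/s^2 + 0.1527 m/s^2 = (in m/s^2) 0.4051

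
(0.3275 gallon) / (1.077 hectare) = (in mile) 7.153e-11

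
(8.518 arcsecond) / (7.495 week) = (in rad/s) 9.11e-12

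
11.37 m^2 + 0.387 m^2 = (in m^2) 11.76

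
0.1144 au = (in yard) 1.872e+10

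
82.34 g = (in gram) 82.34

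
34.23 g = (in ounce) 1.207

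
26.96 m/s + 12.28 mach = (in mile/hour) 9414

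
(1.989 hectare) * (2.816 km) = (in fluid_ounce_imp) 1.971e+12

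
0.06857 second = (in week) 1.134e-07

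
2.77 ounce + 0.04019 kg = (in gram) 118.7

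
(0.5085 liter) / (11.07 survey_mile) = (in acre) 7.053e-12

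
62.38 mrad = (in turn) 0.009928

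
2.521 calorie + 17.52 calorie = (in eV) 5.234e+20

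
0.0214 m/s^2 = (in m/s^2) 0.0214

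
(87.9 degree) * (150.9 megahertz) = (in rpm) 2.211e+09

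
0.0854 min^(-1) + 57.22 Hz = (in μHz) 5.722e+07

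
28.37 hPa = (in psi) 0.4115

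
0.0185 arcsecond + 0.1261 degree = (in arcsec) 454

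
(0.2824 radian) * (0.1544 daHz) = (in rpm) 4.164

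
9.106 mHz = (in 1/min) 0.5464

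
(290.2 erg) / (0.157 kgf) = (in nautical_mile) 1.018e-08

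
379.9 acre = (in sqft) 1.655e+07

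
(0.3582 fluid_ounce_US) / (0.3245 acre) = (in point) 2.287e-05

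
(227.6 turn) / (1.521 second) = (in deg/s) 5.387e+04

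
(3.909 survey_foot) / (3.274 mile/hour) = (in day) 9.422e-06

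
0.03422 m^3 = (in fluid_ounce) 1157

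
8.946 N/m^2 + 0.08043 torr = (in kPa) 0.01967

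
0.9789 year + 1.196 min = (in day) 357.3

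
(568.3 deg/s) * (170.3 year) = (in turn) 8.478e+09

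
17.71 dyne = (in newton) 0.0001771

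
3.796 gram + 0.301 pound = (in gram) 140.3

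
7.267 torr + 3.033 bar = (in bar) 3.043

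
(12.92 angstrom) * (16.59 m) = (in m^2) 2.143e-08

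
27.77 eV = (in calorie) 1.063e-18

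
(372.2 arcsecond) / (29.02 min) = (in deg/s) 5.938e-05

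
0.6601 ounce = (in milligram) 1.871e+04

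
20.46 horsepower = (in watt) 1.526e+04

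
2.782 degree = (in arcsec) 1.002e+04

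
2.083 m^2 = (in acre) 0.0005147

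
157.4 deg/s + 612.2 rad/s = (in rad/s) 614.9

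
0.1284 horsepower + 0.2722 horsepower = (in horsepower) 0.4006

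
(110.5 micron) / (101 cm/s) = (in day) 1.266e-09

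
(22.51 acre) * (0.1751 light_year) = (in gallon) 3.986e+22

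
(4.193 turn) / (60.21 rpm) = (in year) 1.325e-07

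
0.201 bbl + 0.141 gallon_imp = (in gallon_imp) 7.17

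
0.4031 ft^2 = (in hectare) 3.745e-06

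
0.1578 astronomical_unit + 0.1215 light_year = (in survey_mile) 7.143e+11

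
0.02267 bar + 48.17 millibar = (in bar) 0.07084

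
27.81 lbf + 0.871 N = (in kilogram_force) 12.7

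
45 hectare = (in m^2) 4.5e+05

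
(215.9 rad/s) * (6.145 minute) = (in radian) 7.96e+04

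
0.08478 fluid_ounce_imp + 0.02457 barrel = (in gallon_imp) 0.8598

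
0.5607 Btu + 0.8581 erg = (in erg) 5.916e+09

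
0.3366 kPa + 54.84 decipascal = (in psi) 0.04962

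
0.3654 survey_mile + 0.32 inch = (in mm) 5.881e+05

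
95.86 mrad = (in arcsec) 1.977e+04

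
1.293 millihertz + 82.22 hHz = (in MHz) 0.008222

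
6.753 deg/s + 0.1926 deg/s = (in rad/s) 0.1212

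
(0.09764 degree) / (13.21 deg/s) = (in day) 8.555e-08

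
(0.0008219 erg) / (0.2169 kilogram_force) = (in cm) 3.864e-09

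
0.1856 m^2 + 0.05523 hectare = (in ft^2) 5947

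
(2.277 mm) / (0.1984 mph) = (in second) 0.02567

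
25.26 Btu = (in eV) 1.663e+23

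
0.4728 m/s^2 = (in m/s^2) 0.4728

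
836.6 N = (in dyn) 8.366e+07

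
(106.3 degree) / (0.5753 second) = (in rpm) 30.8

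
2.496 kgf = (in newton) 24.48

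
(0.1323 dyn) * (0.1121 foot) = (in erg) 0.452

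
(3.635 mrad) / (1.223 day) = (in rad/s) 3.44e-08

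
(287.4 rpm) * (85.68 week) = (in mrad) 1.56e+12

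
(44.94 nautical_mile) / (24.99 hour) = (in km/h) 3.33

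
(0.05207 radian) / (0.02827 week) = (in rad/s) 3.045e-06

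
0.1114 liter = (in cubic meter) 0.0001114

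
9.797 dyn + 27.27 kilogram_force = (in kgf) 27.27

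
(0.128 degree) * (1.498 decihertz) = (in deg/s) 0.01917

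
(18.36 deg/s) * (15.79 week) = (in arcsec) 6.312e+11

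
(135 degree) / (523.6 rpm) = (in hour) 1.194e-05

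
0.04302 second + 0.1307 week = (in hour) 21.96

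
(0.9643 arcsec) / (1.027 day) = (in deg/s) 3.019e-09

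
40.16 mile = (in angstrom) 6.463e+14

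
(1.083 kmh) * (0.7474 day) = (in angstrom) 1.943e+14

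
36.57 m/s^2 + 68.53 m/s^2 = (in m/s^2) 105.1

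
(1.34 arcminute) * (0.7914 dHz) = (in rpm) 0.0002946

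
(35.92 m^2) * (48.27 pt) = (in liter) 611.7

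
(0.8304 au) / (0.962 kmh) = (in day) 5.381e+06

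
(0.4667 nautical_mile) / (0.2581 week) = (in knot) 0.01076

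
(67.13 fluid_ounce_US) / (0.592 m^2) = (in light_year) 3.545e-19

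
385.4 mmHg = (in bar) 0.5138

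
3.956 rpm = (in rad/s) 0.4143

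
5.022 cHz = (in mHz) 50.22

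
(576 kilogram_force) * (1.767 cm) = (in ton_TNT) 2.386e-08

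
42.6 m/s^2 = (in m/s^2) 42.6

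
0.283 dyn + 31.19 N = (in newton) 31.19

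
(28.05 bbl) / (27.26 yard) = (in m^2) 0.1789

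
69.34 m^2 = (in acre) 0.01713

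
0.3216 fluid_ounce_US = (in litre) 0.009511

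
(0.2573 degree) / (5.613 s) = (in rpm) 0.00764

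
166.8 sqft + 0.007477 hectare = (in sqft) 971.6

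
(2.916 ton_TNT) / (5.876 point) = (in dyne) 5.886e+17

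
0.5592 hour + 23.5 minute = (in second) 3423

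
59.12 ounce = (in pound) 3.695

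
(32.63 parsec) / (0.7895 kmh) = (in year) 1.456e+11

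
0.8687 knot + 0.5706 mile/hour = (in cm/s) 70.2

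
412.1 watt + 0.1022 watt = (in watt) 412.2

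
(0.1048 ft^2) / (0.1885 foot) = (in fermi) 1.695e+14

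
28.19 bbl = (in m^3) 4.482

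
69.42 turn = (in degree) 2.499e+04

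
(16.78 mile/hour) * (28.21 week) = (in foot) 4.199e+08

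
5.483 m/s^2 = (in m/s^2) 5.483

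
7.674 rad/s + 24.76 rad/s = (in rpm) 309.7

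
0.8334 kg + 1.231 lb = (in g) 1392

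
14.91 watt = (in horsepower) 0.01999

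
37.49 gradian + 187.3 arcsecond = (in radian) 0.5898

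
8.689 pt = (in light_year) 3.24e-19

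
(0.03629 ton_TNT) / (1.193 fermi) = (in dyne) 1.273e+28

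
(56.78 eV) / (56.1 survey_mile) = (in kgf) 1.027e-23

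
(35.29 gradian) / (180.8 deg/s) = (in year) 5.57e-09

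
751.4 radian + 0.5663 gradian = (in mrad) 7.514e+05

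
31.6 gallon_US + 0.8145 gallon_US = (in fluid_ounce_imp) 4319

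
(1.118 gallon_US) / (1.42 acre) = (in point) 0.002088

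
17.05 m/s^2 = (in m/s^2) 17.05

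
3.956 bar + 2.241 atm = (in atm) 6.145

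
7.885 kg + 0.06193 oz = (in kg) 7.887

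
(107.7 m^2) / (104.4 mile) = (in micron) 641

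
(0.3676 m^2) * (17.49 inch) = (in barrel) 1.027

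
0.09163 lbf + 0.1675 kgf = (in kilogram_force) 0.2091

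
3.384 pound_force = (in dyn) 1.505e+06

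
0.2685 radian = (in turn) 0.04273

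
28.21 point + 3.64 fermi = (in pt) 28.21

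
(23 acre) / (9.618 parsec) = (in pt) 8.89e-10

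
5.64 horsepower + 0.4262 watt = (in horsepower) 5.641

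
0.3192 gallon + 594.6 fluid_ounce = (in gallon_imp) 4.134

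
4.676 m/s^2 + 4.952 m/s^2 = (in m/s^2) 9.628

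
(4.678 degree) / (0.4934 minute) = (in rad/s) 0.002758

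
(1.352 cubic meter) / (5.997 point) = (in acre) 0.1579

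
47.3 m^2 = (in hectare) 0.00473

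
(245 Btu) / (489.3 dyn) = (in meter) 5.283e+07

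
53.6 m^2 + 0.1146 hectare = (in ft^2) 1.291e+04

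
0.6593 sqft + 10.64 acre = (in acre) 10.64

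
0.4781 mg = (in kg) 4.781e-07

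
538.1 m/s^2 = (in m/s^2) 538.1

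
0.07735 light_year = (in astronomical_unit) 4892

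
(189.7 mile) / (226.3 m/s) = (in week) 0.002231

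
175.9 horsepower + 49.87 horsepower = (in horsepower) 225.8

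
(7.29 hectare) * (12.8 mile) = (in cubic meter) 1.502e+09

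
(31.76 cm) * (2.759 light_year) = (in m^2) 8.29e+15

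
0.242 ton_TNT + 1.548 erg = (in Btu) 9.597e+05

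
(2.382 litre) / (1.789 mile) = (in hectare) 8.273e-11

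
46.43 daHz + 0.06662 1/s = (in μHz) 4.644e+08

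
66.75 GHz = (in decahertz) 6.675e+09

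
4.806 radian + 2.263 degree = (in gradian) 308.5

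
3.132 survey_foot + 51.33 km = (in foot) 1.684e+05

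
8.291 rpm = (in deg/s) 49.75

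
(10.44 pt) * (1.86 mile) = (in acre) 0.002724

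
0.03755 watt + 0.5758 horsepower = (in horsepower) 0.5759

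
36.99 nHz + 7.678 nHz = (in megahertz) 4.467e-14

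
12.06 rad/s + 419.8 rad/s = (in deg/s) 2.474e+04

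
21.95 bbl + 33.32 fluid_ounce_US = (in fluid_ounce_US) 1.18e+05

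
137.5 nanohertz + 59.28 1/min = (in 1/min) 59.28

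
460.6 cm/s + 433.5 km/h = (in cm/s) 1.25e+04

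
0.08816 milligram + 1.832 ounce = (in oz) 1.832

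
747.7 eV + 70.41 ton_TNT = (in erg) 2.946e+18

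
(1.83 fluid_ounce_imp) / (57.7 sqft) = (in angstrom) 9.7e+04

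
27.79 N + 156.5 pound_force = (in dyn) 7.239e+07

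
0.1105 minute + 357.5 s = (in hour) 0.1011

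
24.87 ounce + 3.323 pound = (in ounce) 78.04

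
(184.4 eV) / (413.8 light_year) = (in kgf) 7.695e-37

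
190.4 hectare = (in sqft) 2.049e+07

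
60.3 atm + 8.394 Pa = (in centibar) 6110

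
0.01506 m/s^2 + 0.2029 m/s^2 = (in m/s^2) 0.218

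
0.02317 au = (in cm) 3.466e+11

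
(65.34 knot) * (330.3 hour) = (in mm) 3.997e+10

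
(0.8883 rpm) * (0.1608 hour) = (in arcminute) 1.851e+05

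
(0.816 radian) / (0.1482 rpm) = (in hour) 0.01461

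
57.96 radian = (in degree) 3321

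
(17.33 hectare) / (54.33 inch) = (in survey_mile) 78.03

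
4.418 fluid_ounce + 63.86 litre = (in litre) 63.99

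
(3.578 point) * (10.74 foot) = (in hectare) 4.132e-07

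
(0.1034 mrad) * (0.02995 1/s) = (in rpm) 2.957e-05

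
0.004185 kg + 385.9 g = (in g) 390.1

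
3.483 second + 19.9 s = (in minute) 0.3897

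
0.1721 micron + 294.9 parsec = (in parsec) 294.9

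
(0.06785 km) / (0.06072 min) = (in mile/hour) 41.66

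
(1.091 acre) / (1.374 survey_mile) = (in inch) 78.61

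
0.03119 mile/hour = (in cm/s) 1.394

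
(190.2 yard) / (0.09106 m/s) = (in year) 6.056e-05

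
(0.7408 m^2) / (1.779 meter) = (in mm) 416.4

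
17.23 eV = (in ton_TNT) 6.598e-28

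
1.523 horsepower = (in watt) 1136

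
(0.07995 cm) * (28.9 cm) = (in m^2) 0.0002311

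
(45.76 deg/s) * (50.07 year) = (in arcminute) 4.335e+12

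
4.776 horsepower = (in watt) 3561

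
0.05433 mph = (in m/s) 0.02429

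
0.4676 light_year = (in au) 2.957e+04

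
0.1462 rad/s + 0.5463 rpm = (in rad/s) 0.2034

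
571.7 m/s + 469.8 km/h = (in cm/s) 7.022e+04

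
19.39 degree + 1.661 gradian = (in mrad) 364.5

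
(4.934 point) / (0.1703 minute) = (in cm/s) 0.01703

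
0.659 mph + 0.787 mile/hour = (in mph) 1.446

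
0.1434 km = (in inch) 5646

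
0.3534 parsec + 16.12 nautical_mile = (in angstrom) 1.09e+26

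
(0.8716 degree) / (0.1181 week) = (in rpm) 2.034e-06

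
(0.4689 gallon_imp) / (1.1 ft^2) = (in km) 2.086e-05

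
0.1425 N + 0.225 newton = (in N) 0.3675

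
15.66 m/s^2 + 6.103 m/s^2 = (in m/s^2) 21.76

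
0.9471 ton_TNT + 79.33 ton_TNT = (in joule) 3.359e+11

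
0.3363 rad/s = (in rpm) 3.211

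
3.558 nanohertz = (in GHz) 3.558e-18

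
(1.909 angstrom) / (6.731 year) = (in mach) 2.641e-21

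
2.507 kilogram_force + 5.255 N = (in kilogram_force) 3.043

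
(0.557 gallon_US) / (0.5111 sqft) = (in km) 4.441e-05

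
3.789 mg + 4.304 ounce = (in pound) 0.269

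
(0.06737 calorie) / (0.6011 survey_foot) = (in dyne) 1.538e+05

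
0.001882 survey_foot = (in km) 5.736e-07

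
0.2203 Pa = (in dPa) 2.203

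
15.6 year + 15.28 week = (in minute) 8.353e+06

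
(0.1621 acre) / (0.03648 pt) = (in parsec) 1.652e-09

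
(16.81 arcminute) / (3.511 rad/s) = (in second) 0.001393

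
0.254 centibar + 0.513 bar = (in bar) 0.5155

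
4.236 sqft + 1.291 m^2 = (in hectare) 0.0001685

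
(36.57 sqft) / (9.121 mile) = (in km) 2.315e-07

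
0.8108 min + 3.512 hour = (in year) 0.0004025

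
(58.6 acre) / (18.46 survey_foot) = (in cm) 4.215e+06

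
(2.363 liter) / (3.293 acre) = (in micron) 0.1773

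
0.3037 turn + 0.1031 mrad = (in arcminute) 6560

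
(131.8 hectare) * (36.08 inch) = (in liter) 1.208e+09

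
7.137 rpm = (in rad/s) 0.7474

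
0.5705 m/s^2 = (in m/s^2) 0.5705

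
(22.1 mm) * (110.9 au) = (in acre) 9.06e+07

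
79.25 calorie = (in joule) 331.6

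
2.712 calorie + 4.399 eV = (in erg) 1.135e+08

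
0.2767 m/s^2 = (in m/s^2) 0.2767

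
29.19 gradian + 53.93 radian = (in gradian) 3462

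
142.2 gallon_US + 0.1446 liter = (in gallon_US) 142.2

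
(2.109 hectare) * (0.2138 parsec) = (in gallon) 3.676e+22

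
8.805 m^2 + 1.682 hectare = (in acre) 4.158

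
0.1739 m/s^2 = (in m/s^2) 0.1739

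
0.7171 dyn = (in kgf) 7.312e-07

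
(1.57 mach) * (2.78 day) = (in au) 0.0008583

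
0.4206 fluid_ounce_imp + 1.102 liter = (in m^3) 0.001114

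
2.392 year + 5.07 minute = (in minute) 1.257e+06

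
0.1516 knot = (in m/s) 0.07799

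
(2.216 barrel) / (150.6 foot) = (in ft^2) 0.08262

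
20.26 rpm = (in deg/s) 121.6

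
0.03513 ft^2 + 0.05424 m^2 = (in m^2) 0.0575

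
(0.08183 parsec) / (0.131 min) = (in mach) 9.435e+11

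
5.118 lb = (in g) 2321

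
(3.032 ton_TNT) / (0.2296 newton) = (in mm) 5.525e+13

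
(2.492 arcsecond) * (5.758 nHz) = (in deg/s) 3.986e-12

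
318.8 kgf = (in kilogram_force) 318.8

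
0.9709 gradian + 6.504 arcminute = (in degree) 0.9822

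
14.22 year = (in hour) 1.246e+05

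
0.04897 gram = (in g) 0.04897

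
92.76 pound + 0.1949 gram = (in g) 4.208e+04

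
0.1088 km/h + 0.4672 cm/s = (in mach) 0.0001025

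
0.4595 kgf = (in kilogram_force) 0.4595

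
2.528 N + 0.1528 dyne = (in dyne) 2.528e+05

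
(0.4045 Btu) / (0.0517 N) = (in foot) 2.708e+04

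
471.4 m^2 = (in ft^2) 5074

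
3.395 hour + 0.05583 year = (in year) 0.05622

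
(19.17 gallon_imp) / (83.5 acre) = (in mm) 0.0002579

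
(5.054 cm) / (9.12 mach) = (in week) 2.691e-11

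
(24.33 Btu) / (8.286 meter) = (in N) 3098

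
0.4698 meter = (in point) 1332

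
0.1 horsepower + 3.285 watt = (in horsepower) 0.1044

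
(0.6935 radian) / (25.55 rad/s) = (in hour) 7.54e-06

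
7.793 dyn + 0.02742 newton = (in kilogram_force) 0.002804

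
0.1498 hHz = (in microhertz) 1.498e+07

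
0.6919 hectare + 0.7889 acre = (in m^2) 1.011e+04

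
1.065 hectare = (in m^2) 1.065e+04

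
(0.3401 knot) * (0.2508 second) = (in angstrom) 4.388e+08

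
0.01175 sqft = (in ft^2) 0.01175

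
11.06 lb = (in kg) 5.017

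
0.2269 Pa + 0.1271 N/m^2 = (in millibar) 0.00354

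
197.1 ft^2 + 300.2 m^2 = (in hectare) 0.03185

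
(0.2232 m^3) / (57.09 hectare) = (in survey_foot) 1.283e-06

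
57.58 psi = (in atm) 3.918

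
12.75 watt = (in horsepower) 0.0171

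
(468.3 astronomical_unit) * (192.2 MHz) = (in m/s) 1.346e+22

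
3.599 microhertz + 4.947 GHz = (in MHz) 4947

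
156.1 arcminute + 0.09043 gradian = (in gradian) 2.981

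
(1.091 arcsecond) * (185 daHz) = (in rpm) 0.09344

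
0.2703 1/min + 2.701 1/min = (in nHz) 4.952e+07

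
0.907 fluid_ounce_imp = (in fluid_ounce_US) 0.8714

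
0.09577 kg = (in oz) 3.378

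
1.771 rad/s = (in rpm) 16.91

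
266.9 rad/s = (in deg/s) 1.529e+04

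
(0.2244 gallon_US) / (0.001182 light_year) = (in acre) 1.877e-20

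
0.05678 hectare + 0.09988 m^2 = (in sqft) 6113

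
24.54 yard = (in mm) 2.244e+04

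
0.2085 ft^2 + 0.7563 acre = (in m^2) 3061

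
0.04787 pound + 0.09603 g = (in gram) 21.81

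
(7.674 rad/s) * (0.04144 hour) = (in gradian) 7.288e+04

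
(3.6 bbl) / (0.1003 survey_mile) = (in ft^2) 0.03817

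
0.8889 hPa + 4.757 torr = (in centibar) 0.7231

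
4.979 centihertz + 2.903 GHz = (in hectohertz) 2.903e+07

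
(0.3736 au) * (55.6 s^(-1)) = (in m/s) 3.107e+12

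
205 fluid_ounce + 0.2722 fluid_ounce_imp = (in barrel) 0.03818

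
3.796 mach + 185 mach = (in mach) 188.8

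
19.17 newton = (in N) 19.17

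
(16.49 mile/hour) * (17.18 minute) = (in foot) 2.493e+04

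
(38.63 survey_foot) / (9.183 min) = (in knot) 0.04154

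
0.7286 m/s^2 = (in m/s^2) 0.7286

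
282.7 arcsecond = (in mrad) 1.371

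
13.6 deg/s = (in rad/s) 0.2374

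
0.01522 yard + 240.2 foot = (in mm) 7.323e+04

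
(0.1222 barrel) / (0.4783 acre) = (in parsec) 3.253e-22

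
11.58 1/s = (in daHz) 1.158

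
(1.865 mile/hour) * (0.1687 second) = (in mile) 8.74e-05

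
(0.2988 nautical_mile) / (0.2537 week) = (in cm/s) 0.3607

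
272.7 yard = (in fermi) 2.494e+17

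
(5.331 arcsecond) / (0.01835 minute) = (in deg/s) 0.001345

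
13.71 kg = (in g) 1.371e+04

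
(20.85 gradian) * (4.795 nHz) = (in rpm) 1.5e-08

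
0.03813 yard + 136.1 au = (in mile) 1.265e+10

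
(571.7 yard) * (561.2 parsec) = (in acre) 2.237e+18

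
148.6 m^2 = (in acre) 0.03672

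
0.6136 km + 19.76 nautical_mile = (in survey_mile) 23.12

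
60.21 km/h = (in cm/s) 1672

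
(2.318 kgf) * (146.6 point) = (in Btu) 0.001114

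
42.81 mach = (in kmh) 5.248e+04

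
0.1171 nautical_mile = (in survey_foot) 711.5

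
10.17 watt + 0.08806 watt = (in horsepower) 0.01376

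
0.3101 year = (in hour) 2716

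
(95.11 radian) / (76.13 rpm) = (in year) 3.783e-07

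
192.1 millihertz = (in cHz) 19.21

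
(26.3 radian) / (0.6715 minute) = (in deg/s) 37.4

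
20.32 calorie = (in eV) 5.306e+20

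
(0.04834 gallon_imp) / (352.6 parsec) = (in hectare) 2.02e-27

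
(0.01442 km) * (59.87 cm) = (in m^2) 8.633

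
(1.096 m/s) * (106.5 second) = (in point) 3.309e+05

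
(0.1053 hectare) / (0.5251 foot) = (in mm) 6.579e+06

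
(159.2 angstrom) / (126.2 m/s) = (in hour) 3.504e-14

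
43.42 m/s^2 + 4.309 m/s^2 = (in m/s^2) 47.73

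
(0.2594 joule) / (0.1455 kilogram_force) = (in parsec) 5.892e-18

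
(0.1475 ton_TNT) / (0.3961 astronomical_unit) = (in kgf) 0.001062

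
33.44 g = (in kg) 0.03344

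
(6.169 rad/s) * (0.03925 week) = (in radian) 1.464e+05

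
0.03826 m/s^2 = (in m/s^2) 0.03826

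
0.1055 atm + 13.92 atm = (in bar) 14.21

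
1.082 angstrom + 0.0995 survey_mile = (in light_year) 1.693e-14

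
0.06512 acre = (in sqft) 2837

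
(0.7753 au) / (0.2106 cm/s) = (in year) 1.746e+06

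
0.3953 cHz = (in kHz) 3.953e-06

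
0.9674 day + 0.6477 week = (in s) 4.753e+05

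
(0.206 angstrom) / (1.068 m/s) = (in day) 2.232e-16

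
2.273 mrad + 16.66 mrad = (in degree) 1.085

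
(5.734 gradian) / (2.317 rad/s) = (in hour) 1.08e-05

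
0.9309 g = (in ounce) 0.03284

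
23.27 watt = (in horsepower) 0.03121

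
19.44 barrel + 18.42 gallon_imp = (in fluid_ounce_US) 1.073e+05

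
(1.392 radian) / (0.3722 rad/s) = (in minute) 0.06233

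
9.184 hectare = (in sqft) 9.886e+05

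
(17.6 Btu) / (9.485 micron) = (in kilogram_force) 1.996e+08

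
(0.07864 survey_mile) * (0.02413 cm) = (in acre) 7.546e-06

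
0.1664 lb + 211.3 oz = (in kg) 6.066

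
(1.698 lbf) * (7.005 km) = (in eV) 3.302e+23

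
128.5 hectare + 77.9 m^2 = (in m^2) 1.285e+06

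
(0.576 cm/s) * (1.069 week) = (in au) 2.489e-08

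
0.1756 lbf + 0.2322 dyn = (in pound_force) 0.1756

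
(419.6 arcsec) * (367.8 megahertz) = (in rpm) 7.145e+06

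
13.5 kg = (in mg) 1.35e+07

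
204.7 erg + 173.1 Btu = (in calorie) 4.365e+04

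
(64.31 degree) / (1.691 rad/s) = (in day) 7.682e-06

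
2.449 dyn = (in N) 2.449e-05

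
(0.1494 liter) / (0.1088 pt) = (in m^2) 3.892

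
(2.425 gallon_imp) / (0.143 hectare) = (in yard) 8.431e-06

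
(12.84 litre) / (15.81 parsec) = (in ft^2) 2.833e-19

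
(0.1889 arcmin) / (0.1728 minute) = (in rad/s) 5.3e-06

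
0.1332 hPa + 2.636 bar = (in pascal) 2.636e+05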